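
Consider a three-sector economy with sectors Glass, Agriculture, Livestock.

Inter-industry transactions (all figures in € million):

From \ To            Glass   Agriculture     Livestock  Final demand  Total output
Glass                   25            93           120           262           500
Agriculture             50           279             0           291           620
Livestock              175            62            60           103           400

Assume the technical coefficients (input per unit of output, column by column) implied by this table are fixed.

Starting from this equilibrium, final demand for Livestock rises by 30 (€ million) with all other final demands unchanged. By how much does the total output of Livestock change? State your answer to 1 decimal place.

Technical coefficients a_ij = z_ij / X_j:
  a_11 = 25/500 = 0.05, a_21 = 50/500 = 0.10, a_31 = 175/500 = 0.35
  a_12 = 93/620 = 0.15, a_22 = 279/620 = 0.45, a_32 = 62/620 = 0.10
  a_13 = 120/400 = 0.30, a_23 = 0/400 = 0.00, a_33 = 60/400 = 0.15
I − A =
  [   0.95    -0.15    -0.30]
  [  -0.10     0.55     0.00]
  [  -0.35    -0.10     0.85]
Cofactors of I−A, C_ij = (−1)^(i+j)·(minor ij) (rows/columns in the sector order above):
  C_11 = (0.55)(0.85) − (0.00)(-0.10) = 0.4675
  C_12 = −[(-0.10)(0.85) − (0.00)(-0.35)] = 0.0850
  C_13 = (-0.10)(-0.10) − (0.55)(-0.35) = 0.2025
  C_21 = −[(-0.15)(0.85) − (-0.30)(-0.10)] = 0.1575
  C_22 = (0.95)(0.85) − (-0.30)(-0.35) = 0.7025
  C_23 = −[(0.95)(-0.10) − (-0.15)(-0.35)] = 0.1475
  C_31 = (-0.15)(0.00) − (-0.30)(0.55) = 0.1650
  C_32 = −[(0.95)(0.00) − (-0.30)(-0.10)] = 0.0300
  C_33 = (0.95)(0.55) − (-0.15)(-0.10) = 0.5075
det(I−A) = Σ_j (I−A)_1j·C_1j = (0.95)(0.4675) + (-0.15)(0.0850) + (-0.30)(0.2025) = 0.370625
adj(I−A) = Cᵀ =
  [ 0.4675   0.1575   0.1650]
  [ 0.0850   0.7025   0.0300]
  [ 0.2025   0.1475   0.5075]
(I − A)⁻¹ = adj(I−A) / det(I−A) ≈
  [   1.2614     0.4250     0.4452]
  [   0.2293     1.8954     0.0809]
  [   0.5464     0.3980     1.3693]
Δx = (I − A)⁻¹ Δd with Δd having +30 in the Livestock component and 0 elsewhere.
So Δx_3 = L_33 · (+30), where L_33 = adj(I−A)_33 / det(I−A) = 0.5075 / 0.370625.
Δx_3 = 0.5075 × (+30) / 0.370625 = 15.225 / 0.370625 ≈ 41.1.

Δx_3 = 41.1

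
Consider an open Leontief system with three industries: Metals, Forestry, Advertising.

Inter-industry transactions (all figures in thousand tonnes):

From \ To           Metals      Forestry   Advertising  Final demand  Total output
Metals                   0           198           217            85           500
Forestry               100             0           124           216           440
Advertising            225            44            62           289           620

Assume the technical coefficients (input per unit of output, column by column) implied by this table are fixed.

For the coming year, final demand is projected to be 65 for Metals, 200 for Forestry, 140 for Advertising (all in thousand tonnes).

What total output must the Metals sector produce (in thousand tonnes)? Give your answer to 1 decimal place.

x_M = 348.1

Technical coefficients a_ij = z_ij / X_j:
  a_MM = 0/500 = 0.00, a_FM = 100/500 = 0.20, a_AM = 225/500 = 0.45
  a_MF = 198/440 = 0.45, a_FF = 0/440 = 0.00, a_AF = 44/440 = 0.10
  a_MA = 217/620 = 0.35, a_FA = 124/620 = 0.20, a_AA = 62/620 = 0.10
I − A =
  [   1.00    -0.45    -0.35]
  [  -0.20     1.00    -0.20]
  [  -0.45    -0.10     0.90]
Cofactors of I−A, C_ij = (−1)^(i+j)·(minor ij) (rows/columns in the sector order above):
  C_11 = (1.00)(0.90) − (-0.20)(-0.10) = 0.8800
  C_12 = −[(-0.20)(0.90) − (-0.20)(-0.45)] = 0.2700
  C_13 = (-0.20)(-0.10) − (1.00)(-0.45) = 0.4700
  C_21 = −[(-0.45)(0.90) − (-0.35)(-0.10)] = 0.4400
  C_22 = (1.00)(0.90) − (-0.35)(-0.45) = 0.7425
  C_23 = −[(1.00)(-0.10) − (-0.45)(-0.45)] = 0.3025
  C_31 = (-0.45)(-0.20) − (-0.35)(1.00) = 0.4400
  C_32 = −[(1.00)(-0.20) − (-0.35)(-0.20)] = 0.2700
  C_33 = (1.00)(1.00) − (-0.45)(-0.20) = 0.9100
det(I−A) = Σ_j (I−A)_1j·C_1j = (1.00)(0.8800) + (-0.45)(0.2700) + (-0.35)(0.4700) = 0.5940
adj(I−A) = Cᵀ =
  [ 0.8800   0.4400   0.4400]
  [ 0.2700   0.7425   0.2700]
  [ 0.4700   0.3025   0.9100]
(I − A)⁻¹ = adj(I−A) / det(I−A) ≈
  [   1.4815     0.7407     0.7407]
  [   0.4545     1.2500     0.4545]
  [   0.7912     0.5093     1.5320]
x = (I − A)⁻¹ d = adj(I−A)·d / det(I−A), with det(I−A) = 0.5940:
  x_M = (0.8800·65 + 0.4400·200 + 0.4400·140) / 0.5940 = 206.80 / 0.5940 ≈ 348.1
  x_F = (0.2700·65 + 0.7425·200 + 0.2700·140) / 0.5940 = 203.85 / 0.5940 ≈ 343.2
  x_A = (0.4700·65 + 0.3025·200 + 0.9100·140) / 0.5940 = 218.45 / 0.5940 ≈ 367.8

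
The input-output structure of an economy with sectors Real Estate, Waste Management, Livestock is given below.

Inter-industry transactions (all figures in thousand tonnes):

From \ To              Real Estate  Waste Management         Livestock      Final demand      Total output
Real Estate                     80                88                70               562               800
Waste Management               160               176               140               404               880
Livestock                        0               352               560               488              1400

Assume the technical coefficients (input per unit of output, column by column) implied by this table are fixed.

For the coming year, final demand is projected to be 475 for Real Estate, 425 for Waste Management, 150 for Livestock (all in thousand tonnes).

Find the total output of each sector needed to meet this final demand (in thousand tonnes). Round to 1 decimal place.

x_R = 659.2, x_W = 793.4, x_L = 778.9

Technical coefficients a_ij = z_ij / X_j:
  a_RR = 80/800 = 0.10, a_WR = 160/800 = 0.20, a_LR = 0/800 = 0.00
  a_RW = 88/880 = 0.10, a_WW = 176/880 = 0.20, a_LW = 352/880 = 0.40
  a_RL = 70/1400 = 0.05, a_WL = 140/1400 = 0.10, a_LL = 560/1400 = 0.40
I − A =
  [   0.90    -0.10    -0.05]
  [  -0.20     0.80    -0.10]
  [   0.00    -0.40     0.60]
Cofactors of I−A, C_ij = (−1)^(i+j)·(minor ij) (rows/columns in the sector order above):
  C_11 = (0.80)(0.60) − (-0.10)(-0.40) = 0.4400
  C_12 = −[(-0.20)(0.60) − (-0.10)(0.00)] = 0.1200
  C_13 = (-0.20)(-0.40) − (0.80)(0.00) = 0.0800
  C_21 = −[(-0.10)(0.60) − (-0.05)(-0.40)] = 0.0800
  C_22 = (0.90)(0.60) − (-0.05)(0.00) = 0.5400
  C_23 = −[(0.90)(-0.40) − (-0.10)(0.00)] = 0.3600
  C_31 = (-0.10)(-0.10) − (-0.05)(0.80) = 0.0500
  C_32 = −[(0.90)(-0.10) − (-0.05)(-0.20)] = 0.1000
  C_33 = (0.90)(0.80) − (-0.10)(-0.20) = 0.7000
det(I−A) = Σ_j (I−A)_1j·C_1j = (0.90)(0.4400) + (-0.10)(0.1200) + (-0.05)(0.0800) = 0.3800
adj(I−A) = Cᵀ =
  [ 0.4400   0.0800   0.0500]
  [ 0.1200   0.5400   0.1000]
  [ 0.0800   0.3600   0.7000]
(I − A)⁻¹ = adj(I−A) / det(I−A) ≈
  [   1.1579     0.2105     0.1316]
  [   0.3158     1.4211     0.2632]
  [   0.2105     0.9474     1.8421]
x = (I − A)⁻¹ d = adj(I−A)·d / det(I−A), with det(I−A) = 0.3800:
  x_R = (0.4400·475 + 0.0800·425 + 0.0500·150) / 0.3800 = 250.50 / 0.3800 ≈ 659.2
  x_W = (0.1200·475 + 0.5400·425 + 0.1000·150) / 0.3800 = 301.50 / 0.3800 ≈ 793.4
  x_L = (0.0800·475 + 0.3600·425 + 0.7000·150) / 0.3800 = 296.00 / 0.3800 ≈ 778.9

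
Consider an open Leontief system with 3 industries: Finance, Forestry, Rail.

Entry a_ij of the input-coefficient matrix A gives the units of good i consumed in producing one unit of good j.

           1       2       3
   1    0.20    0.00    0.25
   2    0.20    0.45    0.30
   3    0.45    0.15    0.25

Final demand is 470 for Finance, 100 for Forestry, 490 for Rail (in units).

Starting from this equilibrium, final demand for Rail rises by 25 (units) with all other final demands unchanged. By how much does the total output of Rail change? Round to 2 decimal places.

I − A =
  [   0.80     0.00    -0.25]
  [  -0.20     0.55    -0.30]
  [  -0.45    -0.15     0.75]
Cofactors of I−A, C_ij = (−1)^(i+j)·(minor ij) (rows/columns in the sector order above):
  C_11 = (0.55)(0.75) − (-0.30)(-0.15) = 0.3675
  C_12 = −[(-0.20)(0.75) − (-0.30)(-0.45)] = 0.2850
  C_13 = (-0.20)(-0.15) − (0.55)(-0.45) = 0.2775
  C_21 = −[(0.00)(0.75) − (-0.25)(-0.15)] = 0.0375
  C_22 = (0.80)(0.75) − (-0.25)(-0.45) = 0.4875
  C_23 = −[(0.80)(-0.15) − (0.00)(-0.45)] = 0.1200
  C_31 = (0.00)(-0.30) − (-0.25)(0.55) = 0.1375
  C_32 = −[(0.80)(-0.30) − (-0.25)(-0.20)] = 0.2900
  C_33 = (0.80)(0.55) − (0.00)(-0.20) = 0.4400
det(I−A) = Σ_j (I−A)_1j·C_1j = (0.80)(0.3675) + (0.00)(0.2850) + (-0.25)(0.2775) = 0.224625
adj(I−A) = Cᵀ =
  [ 0.3675   0.0375   0.1375]
  [ 0.2850   0.4875   0.2900]
  [ 0.2775   0.1200   0.4400]
(I − A)⁻¹ = adj(I−A) / det(I−A) ≈
  [   1.6361     0.1669     0.6121]
  [   1.2688     2.1703     1.2910]
  [   1.2354     0.5342     1.9588]
Δx = (I − A)⁻¹ Δd with Δd having +25 in the Rail component and 0 elsewhere.
So Δx_3 = L_33 · (+25), where L_33 = adj(I−A)_33 / det(I−A) = 0.4400 / 0.224625.
Δx_3 = 0.4400 × (+25) / 0.224625 = 11.00 / 0.224625 ≈ 48.97.

Δx_3 = 48.97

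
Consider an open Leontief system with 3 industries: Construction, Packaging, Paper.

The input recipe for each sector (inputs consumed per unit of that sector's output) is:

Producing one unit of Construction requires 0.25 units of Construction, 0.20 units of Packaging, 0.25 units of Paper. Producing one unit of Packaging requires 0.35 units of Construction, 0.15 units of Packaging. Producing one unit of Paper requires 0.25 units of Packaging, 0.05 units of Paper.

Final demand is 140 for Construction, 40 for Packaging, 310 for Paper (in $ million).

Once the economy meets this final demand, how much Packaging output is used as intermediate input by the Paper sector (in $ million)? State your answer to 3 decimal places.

z_23 = 101.100

I − A =
  [   0.75    -0.35     0.00]
  [  -0.20     0.85    -0.25]
  [  -0.25     0.00     0.95]
Cofactors of I−A, C_ij = (−1)^(i+j)·(minor ij) (rows/columns in the sector order above):
  C_11 = (0.85)(0.95) − (-0.25)(0.00) = 0.8075
  C_12 = −[(-0.20)(0.95) − (-0.25)(-0.25)] = 0.2525
  C_13 = (-0.20)(0.00) − (0.85)(-0.25) = 0.2125
  C_21 = −[(-0.35)(0.95) − (0.00)(0.00)] = 0.3325
  C_22 = (0.75)(0.95) − (0.00)(-0.25) = 0.7125
  C_23 = −[(0.75)(0.00) − (-0.35)(-0.25)] = 0.0875
  C_31 = (-0.35)(-0.25) − (0.00)(0.85) = 0.0875
  C_32 = −[(0.75)(-0.25) − (0.00)(-0.20)] = 0.1875
  C_33 = (0.75)(0.85) − (-0.35)(-0.20) = 0.5675
det(I−A) = Σ_j (I−A)_1j·C_1j = (0.75)(0.8075) + (-0.35)(0.2525) + (0.00)(0.2125) = 0.51725
adj(I−A) = Cᵀ =
  [ 0.8075   0.3325   0.0875]
  [ 0.2525   0.7125   0.1875]
  [ 0.2125   0.0875   0.5675]
(I − A)⁻¹ = adj(I−A) / det(I−A) ≈
  [   1.5611     0.6428     0.1692]
  [   0.4882     1.3775     0.3625]
  [   0.4108     0.1692     1.0971]
First solve x = (I − A)⁻¹ d = adj(I−A)·d / det(I−A); in particular x_3 = (0.2125·140 + 0.0875·40 + 0.5675·310) / 0.51725 = 209.175 / 0.51725 ≈ 404.39826.
Intermediate flow from 2 to 3: z_23 = a_23 · x_3 = 0.25 × 209.175 / 0.51725 = 52.29375 / 0.51725 ≈ 101.100.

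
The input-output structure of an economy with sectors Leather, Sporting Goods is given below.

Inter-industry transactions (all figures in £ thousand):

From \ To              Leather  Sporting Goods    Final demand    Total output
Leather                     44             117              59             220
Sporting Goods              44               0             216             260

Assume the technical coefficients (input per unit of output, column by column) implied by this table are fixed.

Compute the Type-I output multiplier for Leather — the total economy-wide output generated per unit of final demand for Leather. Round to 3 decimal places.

Technical coefficients a_ij = z_ij / X_j:
  a_11 = 44/220 = 0.20, a_21 = 44/220 = 0.20
  a_12 = 117/260 = 0.45, a_22 = 0/260 = 0.00
I − A =
  [   0.80    -0.45]
  [  -0.20     1.00]
det(I−A) = (0.80)(1.00) − (-0.45)(-0.20) = 0.7100
adj(I−A) = [[1.00, 0.45], [0.20, 0.80]]
(I − A)⁻¹ = adj(I−A) / det(I−A) ≈
  [   1.4085     0.6338]
  [   0.2817     1.1268]
The output multiplier for sector j is the column-j sum of the Leontief inverse (I − A)⁻¹ = adj(I−A) / det(I−A).
Column 1 of adj(I−A): (1.00, 0.20); det(I−A) = 0.7100.
m_1 = (1.00 + 0.20) / 0.7100 = 1.20 / 0.7100 ≈ 1.690.

m_1 = 1.690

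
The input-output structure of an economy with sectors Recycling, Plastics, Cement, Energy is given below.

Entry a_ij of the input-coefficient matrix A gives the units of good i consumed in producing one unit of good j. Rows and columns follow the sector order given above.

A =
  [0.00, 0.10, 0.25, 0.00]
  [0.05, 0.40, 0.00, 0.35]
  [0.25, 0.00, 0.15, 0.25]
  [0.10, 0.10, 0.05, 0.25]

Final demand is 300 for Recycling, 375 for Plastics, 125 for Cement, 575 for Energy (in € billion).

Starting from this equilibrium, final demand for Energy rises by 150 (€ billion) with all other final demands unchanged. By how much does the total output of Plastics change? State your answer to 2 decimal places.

I − A =
  [   1.00    -0.10    -0.25     0.00]
  [  -0.05     0.60     0.00    -0.35]
  [  -0.25     0.00     0.85    -0.25]
  [  -0.10    -0.10    -0.05     0.75]
Compute the cofactors C_ij = (−1)^(i+j)·(3×3 minor ij) of I−A; the adjugate is their transpose:
adj(I−A) = Cᵀ =
  [ 0.345250   0.068750   0.105500   0.067250]
  [ 0.065375   0.571875   0.035625   0.278750]
  [ 0.120000   0.046250   0.407750   0.157500]
  [ 0.062750   0.088500   0.046000   0.468250]
det(I−A) = Σ_j (I−A)_1j·C_1j = (1.00)(0.345250) + (-0.10)(0.065375) + (-0.25)(0.120000) + (0.00)(0.062750) = 0.3087125
(I − A)⁻¹ = adj(I−A) / det(I−A) ≈
  [   1.1184     0.2227     0.3417     0.2178]
  [   0.2118     1.8525     0.1154     0.9029]
  [   0.3887     0.1498     1.3208     0.5102]
  [   0.2033     0.2867     0.1490     1.5168]
Δx = (I − A)⁻¹ Δd with Δd having +150 in the Energy component and 0 elsewhere.
So Δx_2 = L_24 · (+150), where L_24 = adj(I−A)_24 / det(I−A) = 0.278750 / 0.3087125.
Δx_2 = 0.278750 × (+150) / 0.3087125 = 41.8125 / 0.3087125 ≈ 135.44.

Δx_2 = 135.44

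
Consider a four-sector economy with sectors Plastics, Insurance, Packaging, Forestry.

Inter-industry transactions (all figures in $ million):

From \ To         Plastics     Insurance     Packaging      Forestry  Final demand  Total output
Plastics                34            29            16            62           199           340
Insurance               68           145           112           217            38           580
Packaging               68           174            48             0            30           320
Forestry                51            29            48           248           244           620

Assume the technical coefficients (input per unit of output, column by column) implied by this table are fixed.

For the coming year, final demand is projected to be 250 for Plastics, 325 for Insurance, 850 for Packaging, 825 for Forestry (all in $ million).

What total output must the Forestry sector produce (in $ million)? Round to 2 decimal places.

Technical coefficients a_ij = z_ij / X_j:
  a_11 = 34/340 = 0.10, a_21 = 68/340 = 0.20, a_31 = 68/340 = 0.20, a_41 = 51/340 = 0.15
  a_12 = 29/580 = 0.05, a_22 = 145/580 = 0.25, a_32 = 174/580 = 0.30, a_42 = 29/580 = 0.05
  a_13 = 16/320 = 0.05, a_23 = 112/320 = 0.35, a_33 = 48/320 = 0.15, a_43 = 48/320 = 0.15
  a_14 = 62/620 = 0.10, a_24 = 217/620 = 0.35, a_34 = 0/620 = 0.00, a_44 = 248/620 = 0.40
I − A =
  [   0.90    -0.05    -0.05    -0.10]
  [  -0.20     0.75    -0.35    -0.35]
  [  -0.20    -0.30     0.85     0.00]
  [  -0.15    -0.05    -0.15     0.60]
Compute the cofactors C_ij = (−1)^(i+j)·(3×3 minor ij) of I−A; the adjugate is their transpose:
adj(I−A) = Cᵀ =
  [ 0.288875   0.043250   0.047750   0.073375]
  [ 0.199125   0.437250   0.242625   0.288250]
  [ 0.138250   0.164500   0.368375   0.119000]
  [ 0.123375   0.088375   0.124250   0.456750]
det(I−A) = Σ_j (I−A)_1j·C_1j = (0.90)(0.288875) + (-0.05)(0.199125) + (-0.05)(0.138250) + (-0.10)(0.123375) = 0.23078125
(I − A)⁻¹ = adj(I−A) / det(I−A) ≈
  [   1.2517     0.1874     0.2069     0.3179]
  [   0.8628     1.8947     1.0513     1.2490]
  [   0.5991     0.7128     1.5962     0.5156]
  [   0.5346     0.3829     0.5384     1.9791]
x = (I − A)⁻¹ d = adj(I−A)·d / det(I−A), with det(I−A) = 0.23078125:
  x_1 = (0.288875·250 + 0.043250·325 + 0.047750·850 + 0.073375·825) / 0.23078125 = 187.396875 / 0.23078125 ≈ 812.01
  x_2 = (0.199125·250 + 0.437250·325 + 0.242625·850 + 0.288250·825) / 0.23078125 = 635.925 / 0.23078125 ≈ 2755.53
  x_3 = (0.138250·250 + 0.164500·325 + 0.368375·850 + 0.119000·825) / 0.23078125 = 499.31875 / 0.23078125 ≈ 2163.60
  x_4 = (0.123375·250 + 0.088375·325 + 0.124250·850 + 0.456750·825) / 0.23078125 = 541.996875 / 0.23078125 ≈ 2348.53

x_4 = 2348.53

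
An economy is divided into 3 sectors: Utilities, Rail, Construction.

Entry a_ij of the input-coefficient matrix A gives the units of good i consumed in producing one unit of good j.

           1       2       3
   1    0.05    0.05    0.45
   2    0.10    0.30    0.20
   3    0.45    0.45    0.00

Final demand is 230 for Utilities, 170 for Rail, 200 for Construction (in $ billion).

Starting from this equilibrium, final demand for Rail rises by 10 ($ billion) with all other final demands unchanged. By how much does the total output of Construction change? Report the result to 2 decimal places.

I − A =
  [   0.95    -0.05    -0.45]
  [  -0.10     0.70    -0.20]
  [  -0.45    -0.45     1.00]
Cofactors of I−A, C_ij = (−1)^(i+j)·(minor ij) (rows/columns in the sector order above):
  C_11 = (0.70)(1.00) − (-0.20)(-0.45) = 0.6100
  C_12 = −[(-0.10)(1.00) − (-0.20)(-0.45)] = 0.1900
  C_13 = (-0.10)(-0.45) − (0.70)(-0.45) = 0.3600
  C_21 = −[(-0.05)(1.00) − (-0.45)(-0.45)] = 0.2525
  C_22 = (0.95)(1.00) − (-0.45)(-0.45) = 0.7475
  C_23 = −[(0.95)(-0.45) − (-0.05)(-0.45)] = 0.4500
  C_31 = (-0.05)(-0.20) − (-0.45)(0.70) = 0.3250
  C_32 = −[(0.95)(-0.20) − (-0.45)(-0.10)] = 0.2350
  C_33 = (0.95)(0.70) − (-0.05)(-0.10) = 0.6600
det(I−A) = Σ_j (I−A)_1j·C_1j = (0.95)(0.6100) + (-0.05)(0.1900) + (-0.45)(0.3600) = 0.4080
adj(I−A) = Cᵀ =
  [ 0.6100   0.2525   0.3250]
  [ 0.1900   0.7475   0.2350]
  [ 0.3600   0.4500   0.6600]
(I − A)⁻¹ = adj(I−A) / det(I−A) ≈
  [   1.4951     0.6189     0.7966]
  [   0.4657     1.8321     0.5760]
  [   0.8824     1.1029     1.6176]
Δx = (I − A)⁻¹ Δd with Δd having +10 in the Rail component and 0 elsewhere.
So Δx_3 = L_32 · (+10), where L_32 = adj(I−A)_32 / det(I−A) = 0.4500 / 0.4080.
Δx_3 = 0.4500 × (+10) / 0.4080 = 4.50 / 0.4080 ≈ 11.03.

Δx_3 = 11.03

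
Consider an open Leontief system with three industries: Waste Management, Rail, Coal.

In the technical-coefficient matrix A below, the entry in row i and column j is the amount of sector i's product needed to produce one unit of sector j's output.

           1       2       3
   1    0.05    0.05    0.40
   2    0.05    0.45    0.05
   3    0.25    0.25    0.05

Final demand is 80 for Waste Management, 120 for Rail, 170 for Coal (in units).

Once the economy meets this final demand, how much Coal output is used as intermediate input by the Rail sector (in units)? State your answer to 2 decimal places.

I − A =
  [   0.95    -0.05    -0.40]
  [  -0.05     0.55    -0.05]
  [  -0.25    -0.25     0.95]
Cofactors of I−A, C_ij = (−1)^(i+j)·(minor ij) (rows/columns in the sector order above):
  C_11 = (0.55)(0.95) − (-0.05)(-0.25) = 0.5100
  C_12 = −[(-0.05)(0.95) − (-0.05)(-0.25)] = 0.0600
  C_13 = (-0.05)(-0.25) − (0.55)(-0.25) = 0.1500
  C_21 = −[(-0.05)(0.95) − (-0.40)(-0.25)] = 0.1475
  C_22 = (0.95)(0.95) − (-0.40)(-0.25) = 0.8025
  C_23 = −[(0.95)(-0.25) − (-0.05)(-0.25)] = 0.2500
  C_31 = (-0.05)(-0.05) − (-0.40)(0.55) = 0.2225
  C_32 = −[(0.95)(-0.05) − (-0.40)(-0.05)] = 0.0675
  C_33 = (0.95)(0.55) − (-0.05)(-0.05) = 0.5200
det(I−A) = Σ_j (I−A)_1j·C_1j = (0.95)(0.5100) + (-0.05)(0.0600) + (-0.40)(0.1500) = 0.4215
adj(I−A) = Cᵀ =
  [ 0.5100   0.1475   0.2225]
  [ 0.0600   0.8025   0.0675]
  [ 0.1500   0.2500   0.5200]
(I − A)⁻¹ = adj(I−A) / det(I−A) ≈
  [   1.2100     0.3499     0.5279]
  [   0.1423     1.9039     0.1601]
  [   0.3559     0.5931     1.2337]
First solve x = (I − A)⁻¹ d = adj(I−A)·d / det(I−A); in particular x_2 = (0.0600·80 + 0.8025·120 + 0.0675·170) / 0.4215 = 112.575 / 0.4215 ≈ 267.0819.
Intermediate flow from 3 to 2: z_32 = a_32 · x_2 = 0.25 × 112.575 / 0.4215 = 28.14375 / 0.4215 ≈ 66.77.

z_32 = 66.77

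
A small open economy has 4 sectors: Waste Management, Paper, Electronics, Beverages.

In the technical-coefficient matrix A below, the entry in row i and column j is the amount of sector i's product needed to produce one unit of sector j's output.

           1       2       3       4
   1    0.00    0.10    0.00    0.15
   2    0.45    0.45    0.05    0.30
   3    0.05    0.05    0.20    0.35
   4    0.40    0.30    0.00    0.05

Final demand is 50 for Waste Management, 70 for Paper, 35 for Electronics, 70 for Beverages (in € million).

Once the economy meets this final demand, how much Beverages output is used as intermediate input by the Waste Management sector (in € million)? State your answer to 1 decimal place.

z_41 = 50.0

I − A =
  [   1.00    -0.10     0.00    -0.15]
  [  -0.45     0.55    -0.05    -0.30]
  [  -0.05    -0.05     0.80    -0.35]
  [  -0.40    -0.30     0.00     0.95]
Compute the cofactors C_ij = (−1)^(i+j)·(3×3 minor ij) of I−A; the adjugate is their transpose:
adj(I−A) = Cᵀ =
  [ 0.338375   0.112000   0.007000   0.091375]
  [ 0.447375   0.712000   0.044500   0.311875]
  [ 0.173250   0.170500   0.324500   0.200750]
  [ 0.283750   0.272000   0.017000   0.401250]
det(I−A) = Σ_j (I−A)_1j·C_1j = (1.00)(0.338375) + (-0.10)(0.447375) + (0.00)(0.173250) + (-0.15)(0.283750) = 0.251075
(I − A)⁻¹ = adj(I−A) / det(I−A) ≈
  [   1.3477     0.4461     0.0279     0.3639]
  [   1.7818     2.8358     0.1772     1.2422]
  [   0.6900     0.6791     1.2924     0.7996]
  [   1.1301     1.0833     0.0677     1.5981]
First solve x = (I − A)⁻¹ d = adj(I−A)·d / det(I−A); in particular x_1 = (0.338375·50 + 0.112000·70 + 0.007000·35 + 0.091375·70) / 0.251075 = 31.40 / 0.251075 ≈ 125.062.
Intermediate flow from 4 to 1: z_41 = a_41 · x_1 = 0.40 × 31.40 / 0.251075 = 12.56 / 0.251075 ≈ 50.0.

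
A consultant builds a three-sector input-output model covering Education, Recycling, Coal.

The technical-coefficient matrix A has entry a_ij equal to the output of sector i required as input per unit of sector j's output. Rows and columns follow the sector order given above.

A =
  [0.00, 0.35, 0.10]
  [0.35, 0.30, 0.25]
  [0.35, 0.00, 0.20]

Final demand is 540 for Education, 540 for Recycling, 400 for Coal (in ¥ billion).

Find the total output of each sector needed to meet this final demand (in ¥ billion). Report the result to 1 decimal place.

x_1 = 1269.7, x_2 = 1783.2, x_3 = 1055.5

I − A =
  [   1.00    -0.35    -0.10]
  [  -0.35     0.70    -0.25]
  [  -0.35     0.00     0.80]
Cofactors of I−A, C_ij = (−1)^(i+j)·(minor ij) (rows/columns in the sector order above):
  C_11 = (0.70)(0.80) − (-0.25)(0.00) = 0.5600
  C_12 = −[(-0.35)(0.80) − (-0.25)(-0.35)] = 0.3675
  C_13 = (-0.35)(0.00) − (0.70)(-0.35) = 0.2450
  C_21 = −[(-0.35)(0.80) − (-0.10)(0.00)] = 0.2800
  C_22 = (1.00)(0.80) − (-0.10)(-0.35) = 0.7650
  C_23 = −[(1.00)(0.00) − (-0.35)(-0.35)] = 0.1225
  C_31 = (-0.35)(-0.25) − (-0.10)(0.70) = 0.1575
  C_32 = −[(1.00)(-0.25) − (-0.10)(-0.35)] = 0.2850
  C_33 = (1.00)(0.70) − (-0.35)(-0.35) = 0.5775
det(I−A) = Σ_j (I−A)_1j·C_1j = (1.00)(0.5600) + (-0.35)(0.3675) + (-0.10)(0.2450) = 0.406875
adj(I−A) = Cᵀ =
  [ 0.5600   0.2800   0.1575]
  [ 0.3675   0.7650   0.2850]
  [ 0.2450   0.1225   0.5775]
(I − A)⁻¹ = adj(I−A) / det(I−A) ≈
  [   1.3763     0.6882     0.3871]
  [   0.9032     1.8802     0.7005]
  [   0.6022     0.3011     1.4194]
x = (I − A)⁻¹ d = adj(I−A)·d / det(I−A), with det(I−A) = 0.406875:
  x_1 = (0.5600·540 + 0.2800·540 + 0.1575·400) / 0.406875 = 516.60 / 0.406875 ≈ 1269.7
  x_2 = (0.3675·540 + 0.7650·540 + 0.2850·400) / 0.406875 = 725.55 / 0.406875 ≈ 1783.2
  x_3 = (0.2450·540 + 0.1225·540 + 0.5775·400) / 0.406875 = 429.45 / 0.406875 ≈ 1055.5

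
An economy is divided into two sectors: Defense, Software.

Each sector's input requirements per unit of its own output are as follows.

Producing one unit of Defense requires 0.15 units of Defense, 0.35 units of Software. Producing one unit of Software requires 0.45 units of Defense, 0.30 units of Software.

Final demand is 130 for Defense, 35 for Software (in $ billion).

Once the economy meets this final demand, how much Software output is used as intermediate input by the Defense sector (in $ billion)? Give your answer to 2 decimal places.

z_21 = 85.40

I − A =
  [   0.85    -0.45]
  [  -0.35     0.70]
det(I−A) = (0.85)(0.70) − (-0.45)(-0.35) = 0.4375
adj(I−A) = [[0.70, 0.45], [0.35, 0.85]]
(I − A)⁻¹ = adj(I−A) / det(I−A) ≈
  [   1.6000     1.0286]
  [   0.8000     1.9429]
First solve x = (I − A)⁻¹ d = adj(I−A)·d / det(I−A); in particular x_1 = (0.70·130 + 0.45·35) / 0.4375 = 106.75 / 0.4375 = 244.0000.
Intermediate flow from 2 to 1: z_21 = a_21 · x_1 = 0.35 × 106.75 / 0.4375 = 37.3625 / 0.4375 = 85.40.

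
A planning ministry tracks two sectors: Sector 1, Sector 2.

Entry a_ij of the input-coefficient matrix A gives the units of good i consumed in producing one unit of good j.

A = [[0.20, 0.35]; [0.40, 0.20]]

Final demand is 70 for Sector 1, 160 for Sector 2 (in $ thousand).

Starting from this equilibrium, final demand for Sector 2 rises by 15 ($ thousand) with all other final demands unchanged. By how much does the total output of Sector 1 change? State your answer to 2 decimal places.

Δx_1 = 10.50

I − A =
  [   0.80    -0.35]
  [  -0.40     0.80]
det(I−A) = (0.80)(0.80) − (-0.35)(-0.40) = 0.5000
adj(I−A) = [[0.80, 0.35], [0.40, 0.80]]
(I − A)⁻¹ = adj(I−A) / det(I−A) ≈
  [   1.6000     0.7000]
  [   0.8000     1.6000]
Δx = (I − A)⁻¹ Δd with Δd having +15 in the Sector 2 component and 0 elsewhere.
So Δx_1 = L_12 · (+15), where L_12 = adj(I−A)_12 / det(I−A) = 0.35 / 0.5000.
Δx_1 = 0.35 × (+15) / 0.5000 = 5.25 / 0.5000 = 10.50.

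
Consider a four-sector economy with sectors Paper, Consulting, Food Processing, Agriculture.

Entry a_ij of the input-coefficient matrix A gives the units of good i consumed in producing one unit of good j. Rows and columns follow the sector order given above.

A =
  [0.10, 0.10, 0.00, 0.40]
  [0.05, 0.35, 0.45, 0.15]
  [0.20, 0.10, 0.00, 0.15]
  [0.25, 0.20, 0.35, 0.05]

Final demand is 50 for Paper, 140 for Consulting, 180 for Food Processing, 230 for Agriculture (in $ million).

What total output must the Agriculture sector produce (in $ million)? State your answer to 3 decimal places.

I − A =
  [   0.90    -0.10     0.00    -0.40]
  [  -0.05     0.65    -0.45    -0.15]
  [  -0.20    -0.10     1.00    -0.15]
  [  -0.25    -0.20    -0.35     0.95]
Compute the cofactors C_ij = (−1)^(i+j)·(3×3 minor ij) of I−A; the adjugate is their transpose:
adj(I−A) = Cᵀ =
  [ 0.491875   0.183750   0.175000   0.263750]
  [ 0.195250   0.679750   0.394000   0.251750]
  [ 0.151875   0.141250   0.451250   0.157500]
  [ 0.226500   0.243500   0.295250   0.530500]
det(I−A) = Σ_j (I−A)_1j·C_1j = (0.90)(0.491875) + (-0.10)(0.195250) + (0.00)(0.151875) + (-0.40)(0.226500) = 0.3325625
(I − A)⁻¹ = adj(I−A) / det(I−A) ≈
  [   1.4790     0.5525     0.5262     0.7931]
  [   0.5871     2.0440     1.1847     0.7570]
  [   0.4567     0.4247     1.3569     0.4736]
  [   0.6811     0.7322     0.8878     1.5952]
x = (I − A)⁻¹ d = adj(I−A)·d / det(I−A), with det(I−A) = 0.3325625:
  x_1 = (0.491875·50 + 0.183750·140 + 0.175000·180 + 0.263750·230) / 0.3325625 = 142.48125 / 0.3325625 ≈ 428.435
  x_2 = (0.195250·50 + 0.679750·140 + 0.394000·180 + 0.251750·230) / 0.3325625 = 233.75 / 0.3325625 ≈ 702.875
  x_3 = (0.151875·50 + 0.141250·140 + 0.451250·180 + 0.157500·230) / 0.3325625 = 144.81875 / 0.3325625 ≈ 435.463
  x_4 = (0.226500·50 + 0.243500·140 + 0.295250·180 + 0.530500·230) / 0.3325625 = 220.575 / 0.3325625 ≈ 663.259

x_4 = 663.259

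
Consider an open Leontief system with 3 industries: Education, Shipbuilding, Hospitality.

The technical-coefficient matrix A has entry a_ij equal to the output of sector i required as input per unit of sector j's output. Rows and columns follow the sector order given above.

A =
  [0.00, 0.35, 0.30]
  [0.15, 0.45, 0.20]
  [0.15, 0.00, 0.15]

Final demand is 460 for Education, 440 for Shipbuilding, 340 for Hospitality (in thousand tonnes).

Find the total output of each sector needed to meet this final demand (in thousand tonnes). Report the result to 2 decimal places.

x_1 = 1098.61, x_2 = 1315.58, x_3 = 593.87

I − A =
  [   1.00    -0.35    -0.30]
  [  -0.15     0.55    -0.20]
  [  -0.15     0.00     0.85]
Cofactors of I−A, C_ij = (−1)^(i+j)·(minor ij) (rows/columns in the sector order above):
  C_11 = (0.55)(0.85) − (-0.20)(0.00) = 0.4675
  C_12 = −[(-0.15)(0.85) − (-0.20)(-0.15)] = 0.1575
  C_13 = (-0.15)(0.00) − (0.55)(-0.15) = 0.0825
  C_21 = −[(-0.35)(0.85) − (-0.30)(0.00)] = 0.2975
  C_22 = (1.00)(0.85) − (-0.30)(-0.15) = 0.8050
  C_23 = −[(1.00)(0.00) − (-0.35)(-0.15)] = 0.0525
  C_31 = (-0.35)(-0.20) − (-0.30)(0.55) = 0.2350
  C_32 = −[(1.00)(-0.20) − (-0.30)(-0.15)] = 0.2450
  C_33 = (1.00)(0.55) − (-0.35)(-0.15) = 0.4975
det(I−A) = Σ_j (I−A)_1j·C_1j = (1.00)(0.4675) + (-0.35)(0.1575) + (-0.30)(0.0825) = 0.387625
adj(I−A) = Cᵀ =
  [ 0.4675   0.2975   0.2350]
  [ 0.1575   0.8050   0.2450]
  [ 0.0825   0.0525   0.4975]
(I − A)⁻¹ = adj(I−A) / det(I−A) ≈
  [   1.2061     0.7675     0.6063]
  [   0.4063     2.0767     0.6321]
  [   0.2128     0.1354     1.2835]
x = (I − A)⁻¹ d = adj(I−A)·d / det(I−A), with det(I−A) = 0.387625:
  x_1 = (0.4675·460 + 0.2975·440 + 0.2350·340) / 0.387625 = 425.85 / 0.387625 ≈ 1098.61
  x_2 = (0.1575·460 + 0.8050·440 + 0.2450·340) / 0.387625 = 509.95 / 0.387625 ≈ 1315.58
  x_3 = (0.0825·460 + 0.0525·440 + 0.4975·340) / 0.387625 = 230.20 / 0.387625 ≈ 593.87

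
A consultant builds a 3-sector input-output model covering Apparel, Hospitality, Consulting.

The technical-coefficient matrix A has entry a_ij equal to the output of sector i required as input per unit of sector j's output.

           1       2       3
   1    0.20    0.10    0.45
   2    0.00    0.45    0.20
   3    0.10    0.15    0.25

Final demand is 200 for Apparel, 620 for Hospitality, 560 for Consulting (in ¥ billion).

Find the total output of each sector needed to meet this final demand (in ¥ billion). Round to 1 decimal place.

x_1 = 1126.8, x_2 = 1567.4, x_3 = 1210.4

I − A =
  [   0.80    -0.10    -0.45]
  [   0.00     0.55    -0.20]
  [  -0.10    -0.15     0.75]
Cofactors of I−A, C_ij = (−1)^(i+j)·(minor ij) (rows/columns in the sector order above):
  C_11 = (0.55)(0.75) − (-0.20)(-0.15) = 0.3825
  C_12 = −[(0.00)(0.75) − (-0.20)(-0.10)] = 0.0200
  C_13 = (0.00)(-0.15) − (0.55)(-0.10) = 0.0550
  C_21 = −[(-0.10)(0.75) − (-0.45)(-0.15)] = 0.1425
  C_22 = (0.80)(0.75) − (-0.45)(-0.10) = 0.5550
  C_23 = −[(0.80)(-0.15) − (-0.10)(-0.10)] = 0.1300
  C_31 = (-0.10)(-0.20) − (-0.45)(0.55) = 0.2675
  C_32 = −[(0.80)(-0.20) − (-0.45)(0.00)] = 0.1600
  C_33 = (0.80)(0.55) − (-0.10)(0.00) = 0.4400
det(I−A) = Σ_j (I−A)_1j·C_1j = (0.80)(0.3825) + (-0.10)(0.0200) + (-0.45)(0.0550) = 0.27925
adj(I−A) = Cᵀ =
  [ 0.3825   0.1425   0.2675]
  [ 0.0200   0.5550   0.1600]
  [ 0.0550   0.1300   0.4400]
(I − A)⁻¹ = adj(I−A) / det(I−A) ≈
  [   1.3697     0.5103     0.9579]
  [   0.0716     1.9875     0.5730]
  [   0.1970     0.4655     1.5756]
x = (I − A)⁻¹ d = adj(I−A)·d / det(I−A), with det(I−A) = 0.27925:
  x_1 = (0.3825·200 + 0.1425·620 + 0.2675·560) / 0.27925 = 314.65 / 0.27925 ≈ 1126.8
  x_2 = (0.0200·200 + 0.5550·620 + 0.1600·560) / 0.27925 = 437.70 / 0.27925 ≈ 1567.4
  x_3 = (0.0550·200 + 0.1300·620 + 0.4400·560) / 0.27925 = 338.00 / 0.27925 ≈ 1210.4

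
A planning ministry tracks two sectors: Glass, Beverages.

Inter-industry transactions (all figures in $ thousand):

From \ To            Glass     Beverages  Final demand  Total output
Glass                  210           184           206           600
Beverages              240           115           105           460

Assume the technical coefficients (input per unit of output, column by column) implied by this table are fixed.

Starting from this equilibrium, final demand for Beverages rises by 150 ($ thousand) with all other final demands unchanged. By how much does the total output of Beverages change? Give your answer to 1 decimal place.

Technical coefficients a_ij = z_ij / X_j:
  a_11 = 210/600 = 0.35, a_21 = 240/600 = 0.40
  a_12 = 184/460 = 0.40, a_22 = 115/460 = 0.25
I − A =
  [   0.65    -0.40]
  [  -0.40     0.75]
det(I−A) = (0.65)(0.75) − (-0.40)(-0.40) = 0.3275
adj(I−A) = [[0.75, 0.40], [0.40, 0.65]]
(I − A)⁻¹ = adj(I−A) / det(I−A) ≈
  [   2.2901     1.2214]
  [   1.2214     1.9847]
Δx = (I − A)⁻¹ Δd with Δd having +150 in the Beverages component and 0 elsewhere.
So Δx_2 = L_22 · (+150), where L_22 = adj(I−A)_22 / det(I−A) = 0.65 / 0.3275.
Δx_2 = 0.65 × (+150) / 0.3275 = 97.50 / 0.3275 ≈ 297.7.

Δx_2 = 297.7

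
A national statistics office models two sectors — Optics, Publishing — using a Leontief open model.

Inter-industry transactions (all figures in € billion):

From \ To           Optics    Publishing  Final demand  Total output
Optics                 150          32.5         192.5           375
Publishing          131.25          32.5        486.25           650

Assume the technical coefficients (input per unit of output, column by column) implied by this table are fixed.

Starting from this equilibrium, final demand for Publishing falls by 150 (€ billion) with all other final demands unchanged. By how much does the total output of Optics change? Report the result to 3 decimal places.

Technical coefficients a_ij = z_ij / X_j:
  a_OO = 150/375 = 0.40, a_PO = 131.25/375 = 0.35
  a_OP = 32.5/650 = 0.05, a_PP = 32.5/650 = 0.05
I − A =
  [   0.60    -0.05]
  [  -0.35     0.95]
det(I−A) = (0.60)(0.95) − (-0.05)(-0.35) = 0.5525
adj(I−A) = [[0.95, 0.05], [0.35, 0.60]]
(I − A)⁻¹ = adj(I−A) / det(I−A) ≈
  [   1.7195     0.0905]
  [   0.6335     1.0860]
Δx = (I − A)⁻¹ Δd with Δd having -150 in the Publishing component and 0 elsewhere.
So Δx_O = L_OP · (-150), where L_OP = adj(I−A)_OP / det(I−A) = 0.05 / 0.5525.
Δx_O = 0.05 × (-150) / 0.5525 = -7.50 / 0.5525 ≈ -13.575.

Δx_O = -13.575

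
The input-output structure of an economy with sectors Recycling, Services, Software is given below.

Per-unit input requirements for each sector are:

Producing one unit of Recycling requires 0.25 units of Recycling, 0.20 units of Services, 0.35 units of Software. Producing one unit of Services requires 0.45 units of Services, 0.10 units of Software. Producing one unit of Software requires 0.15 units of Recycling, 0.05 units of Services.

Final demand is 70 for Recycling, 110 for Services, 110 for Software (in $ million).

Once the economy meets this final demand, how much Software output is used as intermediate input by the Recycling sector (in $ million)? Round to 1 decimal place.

z_31 = 45.4

I − A =
  [   0.75     0.00    -0.15]
  [  -0.20     0.55    -0.05]
  [  -0.35    -0.10     1.00]
Cofactors of I−A, C_ij = (−1)^(i+j)·(minor ij) (rows/columns in the sector order above):
  C_11 = (0.55)(1.00) − (-0.05)(-0.10) = 0.5450
  C_12 = −[(-0.20)(1.00) − (-0.05)(-0.35)] = 0.2175
  C_13 = (-0.20)(-0.10) − (0.55)(-0.35) = 0.2125
  C_21 = −[(0.00)(1.00) − (-0.15)(-0.10)] = 0.0150
  C_22 = (0.75)(1.00) − (-0.15)(-0.35) = 0.6975
  C_23 = −[(0.75)(-0.10) − (0.00)(-0.35)] = 0.0750
  C_31 = (0.00)(-0.05) − (-0.15)(0.55) = 0.0825
  C_32 = −[(0.75)(-0.05) − (-0.15)(-0.20)] = 0.0675
  C_33 = (0.75)(0.55) − (0.00)(-0.20) = 0.4125
det(I−A) = Σ_j (I−A)_1j·C_1j = (0.75)(0.5450) + (0.00)(0.2175) + (-0.15)(0.2125) = 0.376875
adj(I−A) = Cᵀ =
  [ 0.5450   0.0150   0.0825]
  [ 0.2175   0.6975   0.0675]
  [ 0.2125   0.0750   0.4125]
(I − A)⁻¹ = adj(I−A) / det(I−A) ≈
  [   1.4461     0.0398     0.2189]
  [   0.5771     1.8507     0.1791]
  [   0.5638     0.1990     1.0945]
First solve x = (I − A)⁻¹ d = adj(I−A)·d / det(I−A); in particular x_1 = (0.5450·70 + 0.0150·110 + 0.0825·110) / 0.376875 = 48.875 / 0.376875 ≈ 129.685.
Intermediate flow from 3 to 1: z_31 = a_31 · x_1 = 0.35 × 48.875 / 0.376875 = 17.10625 / 0.376875 ≈ 45.4.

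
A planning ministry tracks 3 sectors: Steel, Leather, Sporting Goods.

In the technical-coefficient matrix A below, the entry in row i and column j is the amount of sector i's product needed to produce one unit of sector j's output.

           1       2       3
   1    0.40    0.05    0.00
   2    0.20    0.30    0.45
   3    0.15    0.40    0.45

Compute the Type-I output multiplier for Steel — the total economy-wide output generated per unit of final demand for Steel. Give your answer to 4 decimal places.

I − A =
  [   0.60    -0.05     0.00]
  [  -0.20     0.70    -0.45]
  [  -0.15    -0.40     0.55]
Cofactors of I−A, C_ij = (−1)^(i+j)·(minor ij) (rows/columns in the sector order above):
  C_11 = (0.70)(0.55) − (-0.45)(-0.40) = 0.2050
  C_12 = −[(-0.20)(0.55) − (-0.45)(-0.15)] = 0.1775
  C_13 = (-0.20)(-0.40) − (0.70)(-0.15) = 0.1850
  C_21 = −[(-0.05)(0.55) − (0.00)(-0.40)] = 0.0275
  C_22 = (0.60)(0.55) − (0.00)(-0.15) = 0.3300
  C_23 = −[(0.60)(-0.40) − (-0.05)(-0.15)] = 0.2475
  C_31 = (-0.05)(-0.45) − (0.00)(0.70) = 0.0225
  C_32 = −[(0.60)(-0.45) − (0.00)(-0.20)] = 0.2700
  C_33 = (0.60)(0.70) − (-0.05)(-0.20) = 0.4100
det(I−A) = Σ_j (I−A)_1j·C_1j = (0.60)(0.2050) + (-0.05)(0.1775) + (0.00)(0.1850) = 0.114125
adj(I−A) = Cᵀ =
  [ 0.2050   0.0275   0.0225]
  [ 0.1775   0.3300   0.2700]
  [ 0.1850   0.2475   0.4100]
(I − A)⁻¹ = adj(I−A) / det(I−A) ≈
  [   1.79628     0.24096     0.19715]
  [   1.55531     2.89157     2.36583]
  [   1.62103     2.16867     3.59255]
The output multiplier for sector j is the column-j sum of the Leontief inverse (I − A)⁻¹ = adj(I−A) / det(I−A).
Column 1 of adj(I−A): (0.2050, 0.1775, 0.1850); det(I−A) = 0.114125.
m_1 = (0.2050 + 0.1775 + 0.1850) / 0.114125 = 0.5675 / 0.114125 ≈ 4.9726.

m_1 = 4.9726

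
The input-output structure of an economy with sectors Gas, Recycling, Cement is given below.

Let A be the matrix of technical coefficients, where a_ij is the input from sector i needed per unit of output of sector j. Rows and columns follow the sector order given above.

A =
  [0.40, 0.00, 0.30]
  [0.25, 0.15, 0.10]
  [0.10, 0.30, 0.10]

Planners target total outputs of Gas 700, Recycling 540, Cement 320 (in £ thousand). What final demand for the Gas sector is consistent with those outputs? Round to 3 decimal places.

d_1 = 324.000

I − A =
  [   0.60     0.00    -0.30]
  [  -0.25     0.85    -0.10]
  [  -0.10    -0.30     0.90]
d = (I − A) x:
  d_1 = (+0.60)·700 + (+0.00)·540 + (-0.30)·320 = 324.000
  d_2 = (-0.25)·700 + (+0.85)·540 + (-0.10)·320 = 252.000
  d_3 = (-0.10)·700 + (-0.30)·540 + (+0.90)·320 = 56.000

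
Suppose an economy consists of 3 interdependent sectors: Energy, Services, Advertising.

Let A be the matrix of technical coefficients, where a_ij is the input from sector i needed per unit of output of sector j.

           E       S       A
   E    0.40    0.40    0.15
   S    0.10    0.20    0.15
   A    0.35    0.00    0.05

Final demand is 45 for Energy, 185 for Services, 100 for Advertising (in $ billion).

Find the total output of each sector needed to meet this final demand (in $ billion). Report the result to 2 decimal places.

I − A =
  [   0.60    -0.40    -0.15]
  [  -0.10     0.80    -0.15]
  [  -0.35     0.00     0.95]
Cofactors of I−A, C_ij = (−1)^(i+j)·(minor ij) (rows/columns in the sector order above):
  C_11 = (0.80)(0.95) − (-0.15)(0.00) = 0.7600
  C_12 = −[(-0.10)(0.95) − (-0.15)(-0.35)] = 0.1475
  C_13 = (-0.10)(0.00) − (0.80)(-0.35) = 0.2800
  C_21 = −[(-0.40)(0.95) − (-0.15)(0.00)] = 0.3800
  C_22 = (0.60)(0.95) − (-0.15)(-0.35) = 0.5175
  C_23 = −[(0.60)(0.00) − (-0.40)(-0.35)] = 0.1400
  C_31 = (-0.40)(-0.15) − (-0.15)(0.80) = 0.1800
  C_32 = −[(0.60)(-0.15) − (-0.15)(-0.10)] = 0.1050
  C_33 = (0.60)(0.80) − (-0.40)(-0.10) = 0.4400
det(I−A) = Σ_j (I−A)_1j·C_1j = (0.60)(0.7600) + (-0.40)(0.1475) + (-0.15)(0.2800) = 0.3550
adj(I−A) = Cᵀ =
  [ 0.7600   0.3800   0.1800]
  [ 0.1475   0.5175   0.1050]
  [ 0.2800   0.1400   0.4400]
(I − A)⁻¹ = adj(I−A) / det(I−A) ≈
  [   2.1408     1.0704     0.5070]
  [   0.4155     1.4577     0.2958]
  [   0.7887     0.3944     1.2394]
x = (I − A)⁻¹ d = adj(I−A)·d / det(I−A), with det(I−A) = 0.3550:
  x_E = (0.7600·45 + 0.3800·185 + 0.1800·100) / 0.3550 = 122.50 / 0.3550 ≈ 345.07
  x_S = (0.1475·45 + 0.5175·185 + 0.1050·100) / 0.3550 = 112.875 / 0.3550 ≈ 317.96
  x_A = (0.2800·45 + 0.1400·185 + 0.4400·100) / 0.3550 = 82.50 / 0.3550 ≈ 232.39

x_E = 345.07, x_S = 317.96, x_A = 232.39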